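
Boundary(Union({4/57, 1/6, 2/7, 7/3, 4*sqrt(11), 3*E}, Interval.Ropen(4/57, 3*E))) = {4/57, 4*sqrt(11), 3*E}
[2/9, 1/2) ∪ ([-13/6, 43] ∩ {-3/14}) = {-3/14} ∪ [2/9, 1/2)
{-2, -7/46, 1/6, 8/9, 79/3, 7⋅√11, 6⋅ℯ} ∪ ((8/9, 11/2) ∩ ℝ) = {-2, -7/46, 1/6, 79/3, 7⋅√11, 6⋅ℯ} ∪ [8/9, 11/2)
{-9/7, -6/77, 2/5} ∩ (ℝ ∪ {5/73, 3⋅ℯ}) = {-9/7, -6/77, 2/5}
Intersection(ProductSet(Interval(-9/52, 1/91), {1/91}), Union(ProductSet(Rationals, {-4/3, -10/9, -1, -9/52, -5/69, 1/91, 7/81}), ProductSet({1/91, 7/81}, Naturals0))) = ProductSet(Intersection(Interval(-9/52, 1/91), Rationals), {1/91})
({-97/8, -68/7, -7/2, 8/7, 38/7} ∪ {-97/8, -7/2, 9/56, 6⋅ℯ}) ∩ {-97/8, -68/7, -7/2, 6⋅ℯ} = {-97/8, -68/7, -7/2, 6⋅ℯ}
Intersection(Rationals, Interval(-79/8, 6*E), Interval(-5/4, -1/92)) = Intersection(Interval(-5/4, -1/92), Rationals)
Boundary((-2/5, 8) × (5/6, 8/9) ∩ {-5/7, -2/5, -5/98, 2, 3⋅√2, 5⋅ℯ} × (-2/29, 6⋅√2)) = {-5/98, 2, 3⋅√2} × [5/6, 8/9]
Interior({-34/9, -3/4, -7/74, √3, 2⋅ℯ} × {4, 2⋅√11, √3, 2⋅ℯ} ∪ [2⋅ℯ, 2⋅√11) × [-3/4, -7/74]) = (2⋅ℯ, 2⋅√11) × (-3/4, -7/74)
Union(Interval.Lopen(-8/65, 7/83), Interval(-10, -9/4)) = Union(Interval(-10, -9/4), Interval.Lopen(-8/65, 7/83))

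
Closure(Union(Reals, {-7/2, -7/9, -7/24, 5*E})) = Reals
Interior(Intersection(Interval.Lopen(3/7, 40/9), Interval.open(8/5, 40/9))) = Interval.open(8/5, 40/9)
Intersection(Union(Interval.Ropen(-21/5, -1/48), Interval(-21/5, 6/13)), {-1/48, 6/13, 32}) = {-1/48, 6/13}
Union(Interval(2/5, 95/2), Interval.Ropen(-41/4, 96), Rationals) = Union(Interval(-41/4, 96), Rationals)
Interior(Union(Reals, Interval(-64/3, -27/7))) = Interval(-oo, oo)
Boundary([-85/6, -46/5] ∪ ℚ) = (-∞, -85/6] ∪ [-46/5, ∞)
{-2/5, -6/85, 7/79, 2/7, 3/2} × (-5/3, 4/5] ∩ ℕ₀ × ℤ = ∅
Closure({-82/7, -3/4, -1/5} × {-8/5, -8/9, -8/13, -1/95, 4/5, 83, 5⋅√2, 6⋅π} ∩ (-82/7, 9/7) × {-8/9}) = {-3/4, -1/5} × {-8/9}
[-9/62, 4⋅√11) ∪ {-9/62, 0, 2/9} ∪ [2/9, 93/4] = [-9/62, 93/4]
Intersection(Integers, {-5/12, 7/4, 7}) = {7}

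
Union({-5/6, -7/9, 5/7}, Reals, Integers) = Reals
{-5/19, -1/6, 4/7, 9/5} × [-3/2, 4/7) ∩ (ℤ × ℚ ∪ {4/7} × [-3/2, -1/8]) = {4/7} × [-3/2, -1/8]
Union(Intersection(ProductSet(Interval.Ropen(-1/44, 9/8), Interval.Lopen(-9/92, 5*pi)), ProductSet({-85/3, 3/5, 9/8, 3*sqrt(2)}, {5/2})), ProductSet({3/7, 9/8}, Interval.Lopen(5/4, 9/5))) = Union(ProductSet({3/5}, {5/2}), ProductSet({3/7, 9/8}, Interval.Lopen(5/4, 9/5)))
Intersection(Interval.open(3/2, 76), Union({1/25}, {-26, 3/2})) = EmptySet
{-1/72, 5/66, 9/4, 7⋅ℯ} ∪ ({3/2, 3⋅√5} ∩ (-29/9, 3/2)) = {-1/72, 5/66, 9/4, 7⋅ℯ}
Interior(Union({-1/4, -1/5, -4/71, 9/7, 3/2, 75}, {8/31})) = EmptySet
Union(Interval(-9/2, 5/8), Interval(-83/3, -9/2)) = Interval(-83/3, 5/8)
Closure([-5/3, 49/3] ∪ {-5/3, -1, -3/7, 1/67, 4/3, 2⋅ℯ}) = [-5/3, 49/3]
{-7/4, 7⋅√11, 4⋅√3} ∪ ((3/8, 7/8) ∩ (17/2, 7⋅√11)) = {-7/4, 7⋅√11, 4⋅√3}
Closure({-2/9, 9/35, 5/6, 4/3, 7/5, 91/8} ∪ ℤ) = ℤ ∪ {-2/9, 9/35, 5/6, 4/3, 7/5, 91/8}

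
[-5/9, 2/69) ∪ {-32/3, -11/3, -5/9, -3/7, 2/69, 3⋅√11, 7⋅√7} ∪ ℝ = (-∞, ∞)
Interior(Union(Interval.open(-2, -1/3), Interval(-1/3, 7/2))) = Interval.open(-2, 7/2)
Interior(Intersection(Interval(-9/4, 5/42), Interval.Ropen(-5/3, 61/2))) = Interval.open(-5/3, 5/42)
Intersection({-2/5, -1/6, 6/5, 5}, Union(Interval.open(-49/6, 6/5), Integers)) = {-2/5, -1/6, 5}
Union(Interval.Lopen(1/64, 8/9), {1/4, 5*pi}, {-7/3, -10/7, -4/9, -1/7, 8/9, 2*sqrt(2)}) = Union({-7/3, -10/7, -4/9, -1/7, 2*sqrt(2), 5*pi}, Interval.Lopen(1/64, 8/9))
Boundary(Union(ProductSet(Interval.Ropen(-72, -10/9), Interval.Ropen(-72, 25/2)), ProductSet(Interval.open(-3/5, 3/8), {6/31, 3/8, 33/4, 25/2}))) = Union(ProductSet({-72, -10/9}, Interval(-72, 25/2)), ProductSet(Interval(-72, -10/9), {-72, 25/2}), ProductSet(Interval(-3/5, 3/8), {6/31, 3/8, 33/4, 25/2}))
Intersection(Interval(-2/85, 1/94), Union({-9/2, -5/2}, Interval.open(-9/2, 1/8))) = Interval(-2/85, 1/94)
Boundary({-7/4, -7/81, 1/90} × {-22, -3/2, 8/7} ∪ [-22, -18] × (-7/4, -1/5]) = ({-22, -18} × [-7/4, -1/5]) ∪ ({-7/4, -7/81, 1/90} × {-22, -3/2, 8/7}) ∪ ([-22, -18] × {-7/4, -1/5})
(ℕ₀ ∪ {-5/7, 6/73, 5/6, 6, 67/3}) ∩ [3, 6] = {3, 4, 5, 6}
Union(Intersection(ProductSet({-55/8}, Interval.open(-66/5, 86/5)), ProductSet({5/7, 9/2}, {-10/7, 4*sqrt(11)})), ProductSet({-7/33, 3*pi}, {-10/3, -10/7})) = ProductSet({-7/33, 3*pi}, {-10/3, -10/7})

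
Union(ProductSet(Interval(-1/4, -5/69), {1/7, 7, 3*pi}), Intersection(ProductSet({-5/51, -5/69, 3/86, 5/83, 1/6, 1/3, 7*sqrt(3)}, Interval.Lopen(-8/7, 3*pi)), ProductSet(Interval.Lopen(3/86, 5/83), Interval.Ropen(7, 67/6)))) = Union(ProductSet({5/83}, Interval(7, 3*pi)), ProductSet(Interval(-1/4, -5/69), {1/7, 7, 3*pi}))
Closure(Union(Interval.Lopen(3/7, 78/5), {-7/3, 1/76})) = Union({-7/3, 1/76}, Interval(3/7, 78/5))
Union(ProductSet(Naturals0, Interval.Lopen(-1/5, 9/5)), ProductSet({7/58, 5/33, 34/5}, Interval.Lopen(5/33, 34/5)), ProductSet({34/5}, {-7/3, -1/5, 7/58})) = Union(ProductSet({34/5}, {-7/3, -1/5, 7/58}), ProductSet({7/58, 5/33, 34/5}, Interval.Lopen(5/33, 34/5)), ProductSet(Naturals0, Interval.Lopen(-1/5, 9/5)))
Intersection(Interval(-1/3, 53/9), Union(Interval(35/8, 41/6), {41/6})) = Interval(35/8, 53/9)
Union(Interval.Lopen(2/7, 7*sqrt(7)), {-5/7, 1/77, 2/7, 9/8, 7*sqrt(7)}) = Union({-5/7, 1/77}, Interval(2/7, 7*sqrt(7)))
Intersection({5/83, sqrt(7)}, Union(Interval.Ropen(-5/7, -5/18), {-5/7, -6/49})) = EmptySet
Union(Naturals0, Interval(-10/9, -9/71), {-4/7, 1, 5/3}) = Union({5/3}, Interval(-10/9, -9/71), Naturals0)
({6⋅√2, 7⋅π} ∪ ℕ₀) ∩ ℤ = ℕ₀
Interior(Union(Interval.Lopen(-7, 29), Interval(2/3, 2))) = Interval.open(-7, 29)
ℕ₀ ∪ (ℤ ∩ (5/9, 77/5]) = ℕ₀ ∪ {1, 2, …, 15}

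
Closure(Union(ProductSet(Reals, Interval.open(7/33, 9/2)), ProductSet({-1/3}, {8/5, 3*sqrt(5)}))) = Union(ProductSet({-1/3}, {8/5, 3*sqrt(5)}), ProductSet(Reals, Interval(7/33, 9/2)))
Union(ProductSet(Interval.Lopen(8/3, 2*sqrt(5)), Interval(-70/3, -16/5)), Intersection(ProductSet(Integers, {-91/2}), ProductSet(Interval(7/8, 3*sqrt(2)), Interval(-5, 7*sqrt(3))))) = ProductSet(Interval.Lopen(8/3, 2*sqrt(5)), Interval(-70/3, -16/5))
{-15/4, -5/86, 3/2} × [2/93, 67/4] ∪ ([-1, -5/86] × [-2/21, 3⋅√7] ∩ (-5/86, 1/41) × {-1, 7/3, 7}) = {-15/4, -5/86, 3/2} × [2/93, 67/4]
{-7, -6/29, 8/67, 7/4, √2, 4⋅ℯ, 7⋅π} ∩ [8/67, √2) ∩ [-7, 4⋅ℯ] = {8/67}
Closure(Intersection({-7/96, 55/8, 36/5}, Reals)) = {-7/96, 55/8, 36/5}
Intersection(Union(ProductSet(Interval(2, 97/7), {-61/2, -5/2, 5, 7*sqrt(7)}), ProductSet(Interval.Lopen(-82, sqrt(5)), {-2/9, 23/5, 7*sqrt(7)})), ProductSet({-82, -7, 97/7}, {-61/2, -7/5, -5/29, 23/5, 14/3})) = Union(ProductSet({-7}, {23/5}), ProductSet({97/7}, {-61/2}))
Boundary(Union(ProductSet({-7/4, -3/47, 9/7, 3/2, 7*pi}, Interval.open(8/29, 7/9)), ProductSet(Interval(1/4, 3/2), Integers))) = Union(ProductSet({-7/4, -3/47, 9/7, 3/2, 7*pi}, Interval(8/29, 7/9)), ProductSet(Interval(1/4, 3/2), Integers))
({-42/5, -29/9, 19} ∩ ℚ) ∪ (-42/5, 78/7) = [-42/5, 78/7) ∪ {19}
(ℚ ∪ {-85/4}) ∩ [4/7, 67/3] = ℚ ∩ [4/7, 67/3]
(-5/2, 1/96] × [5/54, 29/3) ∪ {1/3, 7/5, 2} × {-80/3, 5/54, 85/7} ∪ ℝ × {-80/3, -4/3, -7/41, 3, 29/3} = (ℝ × {-80/3, -4/3, -7/41, 3, 29/3}) ∪ ({1/3, 7/5, 2} × {-80/3, 5/54, 85/7}) ∪ ((-5/2, 1/96] × [5/54, 29/3))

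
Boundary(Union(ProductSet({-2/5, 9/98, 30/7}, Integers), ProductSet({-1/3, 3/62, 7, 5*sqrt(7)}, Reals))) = Union(ProductSet({-2/5, 9/98, 30/7}, Integers), ProductSet({-1/3, 3/62, 7, 5*sqrt(7)}, Reals))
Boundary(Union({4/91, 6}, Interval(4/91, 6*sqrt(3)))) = {4/91, 6*sqrt(3)}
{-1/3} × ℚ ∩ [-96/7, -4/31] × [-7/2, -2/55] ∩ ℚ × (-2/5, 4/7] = {-1/3} × (ℚ ∩ (-2/5, -2/55])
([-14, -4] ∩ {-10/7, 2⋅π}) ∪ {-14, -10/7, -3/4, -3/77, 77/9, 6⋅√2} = {-14, -10/7, -3/4, -3/77, 77/9, 6⋅√2}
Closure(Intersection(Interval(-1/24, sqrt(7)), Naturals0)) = Range(0, 3, 1)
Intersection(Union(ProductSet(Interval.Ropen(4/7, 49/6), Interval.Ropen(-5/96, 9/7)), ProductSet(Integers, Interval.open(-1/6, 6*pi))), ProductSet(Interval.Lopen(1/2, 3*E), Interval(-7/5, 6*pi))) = Union(ProductSet(Interval(4/7, 3*E), Interval.Ropen(-5/96, 9/7)), ProductSet(Range(1, 9, 1), Interval.open(-1/6, 6*pi)))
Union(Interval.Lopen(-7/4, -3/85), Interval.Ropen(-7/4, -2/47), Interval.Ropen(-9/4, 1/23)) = Interval.Ropen(-9/4, 1/23)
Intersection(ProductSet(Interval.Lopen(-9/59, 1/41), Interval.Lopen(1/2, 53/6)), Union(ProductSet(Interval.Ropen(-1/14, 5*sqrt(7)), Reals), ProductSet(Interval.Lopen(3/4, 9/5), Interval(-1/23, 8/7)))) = ProductSet(Interval(-1/14, 1/41), Interval.Lopen(1/2, 53/6))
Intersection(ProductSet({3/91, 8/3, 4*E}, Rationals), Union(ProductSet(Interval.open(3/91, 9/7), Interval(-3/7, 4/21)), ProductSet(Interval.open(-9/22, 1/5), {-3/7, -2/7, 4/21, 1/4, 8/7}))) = ProductSet({3/91}, {-3/7, -2/7, 4/21, 1/4, 8/7})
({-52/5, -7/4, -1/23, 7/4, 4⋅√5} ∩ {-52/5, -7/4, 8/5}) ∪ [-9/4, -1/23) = {-52/5} ∪ [-9/4, -1/23)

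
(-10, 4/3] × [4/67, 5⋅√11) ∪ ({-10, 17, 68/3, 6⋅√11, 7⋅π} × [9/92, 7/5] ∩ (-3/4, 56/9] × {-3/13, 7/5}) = (-10, 4/3] × [4/67, 5⋅√11)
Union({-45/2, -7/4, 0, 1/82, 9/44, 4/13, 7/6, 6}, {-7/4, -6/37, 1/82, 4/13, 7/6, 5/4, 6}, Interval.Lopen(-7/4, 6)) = Union({-45/2}, Interval(-7/4, 6))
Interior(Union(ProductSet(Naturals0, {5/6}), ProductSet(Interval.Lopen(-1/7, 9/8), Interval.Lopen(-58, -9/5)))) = ProductSet(Interval.open(-1/7, 9/8), Interval.open(-58, -9/5))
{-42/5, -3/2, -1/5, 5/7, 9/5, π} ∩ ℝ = {-42/5, -3/2, -1/5, 5/7, 9/5, π}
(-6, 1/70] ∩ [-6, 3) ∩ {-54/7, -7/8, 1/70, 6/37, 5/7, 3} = {-7/8, 1/70}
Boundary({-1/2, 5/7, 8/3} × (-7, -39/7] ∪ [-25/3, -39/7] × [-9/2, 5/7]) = ({-25/3, -39/7} × [-9/2, 5/7]) ∪ ([-25/3, -39/7] × {-9/2, 5/7}) ∪ ({-1/2, 5/7, 8/3} × [-7, -39/7])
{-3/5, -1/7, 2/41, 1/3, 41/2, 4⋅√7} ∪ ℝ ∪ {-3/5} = ℝ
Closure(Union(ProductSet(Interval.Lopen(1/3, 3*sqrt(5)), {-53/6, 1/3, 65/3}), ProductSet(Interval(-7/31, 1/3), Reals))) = Union(ProductSet(Interval(-7/31, 1/3), Reals), ProductSet(Interval(1/3, 3*sqrt(5)), {-53/6, 1/3, 65/3}))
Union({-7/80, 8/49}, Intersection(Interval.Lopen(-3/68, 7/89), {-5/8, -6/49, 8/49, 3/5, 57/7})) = {-7/80, 8/49}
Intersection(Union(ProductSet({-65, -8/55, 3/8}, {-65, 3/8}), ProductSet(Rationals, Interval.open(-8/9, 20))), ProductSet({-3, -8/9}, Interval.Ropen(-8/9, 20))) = ProductSet({-3, -8/9}, Interval.open(-8/9, 20))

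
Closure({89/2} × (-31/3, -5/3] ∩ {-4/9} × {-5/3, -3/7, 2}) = ∅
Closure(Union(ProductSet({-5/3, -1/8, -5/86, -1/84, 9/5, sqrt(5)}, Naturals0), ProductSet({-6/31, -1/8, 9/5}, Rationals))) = Union(ProductSet({-6/31, -1/8, 9/5}, Reals), ProductSet({-5/3, -1/8, -5/86, -1/84, 9/5, sqrt(5)}, Naturals0))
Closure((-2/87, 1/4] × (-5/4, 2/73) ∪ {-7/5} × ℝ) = ({-7/5} × ℝ) ∪ ({-2/87, 1/4} × [-5/4, 2/73]) ∪ ([-2/87, 1/4] × {-5/4, 2/73}) ∪ ((-2/87, 1/4] × (-5/4, 2/73))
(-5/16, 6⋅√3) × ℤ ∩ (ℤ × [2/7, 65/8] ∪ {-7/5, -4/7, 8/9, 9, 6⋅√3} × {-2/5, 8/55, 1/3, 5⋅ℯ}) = {0, 1, …, 10} × {1, 2, …, 8}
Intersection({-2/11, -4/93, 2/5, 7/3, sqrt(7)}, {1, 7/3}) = {7/3}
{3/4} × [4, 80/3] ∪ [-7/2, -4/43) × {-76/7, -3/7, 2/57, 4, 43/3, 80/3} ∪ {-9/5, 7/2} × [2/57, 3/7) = ({3/4} × [4, 80/3]) ∪ ({-9/5, 7/2} × [2/57, 3/7)) ∪ ([-7/2, -4/43) × {-76/7, -3/7, 2/57, 4, 43/3, 80/3})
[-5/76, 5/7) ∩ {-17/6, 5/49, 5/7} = {5/49}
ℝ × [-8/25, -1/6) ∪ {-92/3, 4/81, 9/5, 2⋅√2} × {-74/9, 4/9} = (ℝ × [-8/25, -1/6)) ∪ ({-92/3, 4/81, 9/5, 2⋅√2} × {-74/9, 4/9})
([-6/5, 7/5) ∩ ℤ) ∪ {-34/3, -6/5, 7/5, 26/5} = {-34/3, -6/5, 7/5, 26/5} ∪ {-1, 0, 1}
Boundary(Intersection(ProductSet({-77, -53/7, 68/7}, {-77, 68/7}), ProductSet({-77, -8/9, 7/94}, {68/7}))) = ProductSet({-77}, {68/7})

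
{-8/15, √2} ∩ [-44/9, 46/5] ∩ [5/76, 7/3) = {√2}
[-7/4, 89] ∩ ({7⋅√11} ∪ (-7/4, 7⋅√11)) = (-7/4, 7⋅√11]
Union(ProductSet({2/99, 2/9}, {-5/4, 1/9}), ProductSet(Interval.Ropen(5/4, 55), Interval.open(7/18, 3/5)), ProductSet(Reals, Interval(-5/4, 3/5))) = ProductSet(Reals, Interval(-5/4, 3/5))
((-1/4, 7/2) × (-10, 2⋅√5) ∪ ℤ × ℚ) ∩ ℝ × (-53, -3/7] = (ℤ × (ℚ ∩ (-53, -3/7])) ∪ ((-1/4, 7/2) × (-10, -3/7])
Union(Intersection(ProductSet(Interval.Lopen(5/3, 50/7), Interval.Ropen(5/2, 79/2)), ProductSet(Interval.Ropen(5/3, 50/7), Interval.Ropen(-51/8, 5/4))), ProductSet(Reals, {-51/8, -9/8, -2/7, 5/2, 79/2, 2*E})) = ProductSet(Reals, {-51/8, -9/8, -2/7, 5/2, 79/2, 2*E})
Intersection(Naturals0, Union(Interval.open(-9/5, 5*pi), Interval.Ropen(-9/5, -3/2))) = Range(0, 16, 1)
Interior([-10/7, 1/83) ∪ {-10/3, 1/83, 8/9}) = (-10/7, 1/83)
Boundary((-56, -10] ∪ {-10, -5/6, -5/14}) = {-56, -10, -5/6, -5/14}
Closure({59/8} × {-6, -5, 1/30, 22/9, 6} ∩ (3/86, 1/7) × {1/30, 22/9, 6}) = ∅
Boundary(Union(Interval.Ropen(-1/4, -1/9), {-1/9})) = {-1/4, -1/9}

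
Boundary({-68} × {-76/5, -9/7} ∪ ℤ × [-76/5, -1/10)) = ℤ × [-76/5, -1/10]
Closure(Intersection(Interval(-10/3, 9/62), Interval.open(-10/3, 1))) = Interval(-10/3, 9/62)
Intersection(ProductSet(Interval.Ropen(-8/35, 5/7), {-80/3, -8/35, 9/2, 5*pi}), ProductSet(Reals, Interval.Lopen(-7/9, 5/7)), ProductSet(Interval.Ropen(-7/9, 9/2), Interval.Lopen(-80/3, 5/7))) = ProductSet(Interval.Ropen(-8/35, 5/7), {-8/35})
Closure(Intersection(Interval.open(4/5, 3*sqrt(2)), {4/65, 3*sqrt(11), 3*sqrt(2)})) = EmptySet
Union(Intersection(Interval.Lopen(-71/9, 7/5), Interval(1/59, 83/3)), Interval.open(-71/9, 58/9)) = Interval.open(-71/9, 58/9)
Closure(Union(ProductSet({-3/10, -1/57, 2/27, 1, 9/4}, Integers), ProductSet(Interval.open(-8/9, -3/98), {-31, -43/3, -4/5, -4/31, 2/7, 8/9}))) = Union(ProductSet({-3/10, -1/57, 2/27, 1, 9/4}, Integers), ProductSet(Interval(-8/9, -3/98), {-31, -43/3, -4/5, -4/31, 2/7, 8/9}))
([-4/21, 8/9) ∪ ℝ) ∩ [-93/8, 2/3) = [-93/8, 2/3)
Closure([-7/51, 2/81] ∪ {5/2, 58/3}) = [-7/51, 2/81] ∪ {5/2, 58/3}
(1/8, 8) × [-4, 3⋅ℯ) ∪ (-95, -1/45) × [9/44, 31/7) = ((-95, -1/45) × [9/44, 31/7)) ∪ ((1/8, 8) × [-4, 3⋅ℯ))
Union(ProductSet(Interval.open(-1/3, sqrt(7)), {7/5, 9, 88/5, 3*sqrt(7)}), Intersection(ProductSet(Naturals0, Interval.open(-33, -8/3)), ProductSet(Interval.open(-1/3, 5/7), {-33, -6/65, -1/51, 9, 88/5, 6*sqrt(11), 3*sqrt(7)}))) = ProductSet(Interval.open(-1/3, sqrt(7)), {7/5, 9, 88/5, 3*sqrt(7)})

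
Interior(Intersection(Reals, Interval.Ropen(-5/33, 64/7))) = Interval.open(-5/33, 64/7)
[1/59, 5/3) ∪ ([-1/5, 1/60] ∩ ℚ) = [1/59, 5/3) ∪ (ℚ ∩ [-1/5, 1/60])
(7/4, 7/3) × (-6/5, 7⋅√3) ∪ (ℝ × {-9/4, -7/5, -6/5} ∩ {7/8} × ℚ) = ({7/8} × {-9/4, -7/5, -6/5}) ∪ ((7/4, 7/3) × (-6/5, 7⋅√3))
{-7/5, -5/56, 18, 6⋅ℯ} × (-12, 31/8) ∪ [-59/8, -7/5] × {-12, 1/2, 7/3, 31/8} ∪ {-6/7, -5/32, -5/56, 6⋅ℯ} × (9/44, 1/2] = ([-59/8, -7/5] × {-12, 1/2, 7/3, 31/8}) ∪ ({-7/5, -5/56, 18, 6⋅ℯ} × (-12, 31/8)) ∪ ({-6/7, -5/32, -5/56, 6⋅ℯ} × (9/44, 1/2])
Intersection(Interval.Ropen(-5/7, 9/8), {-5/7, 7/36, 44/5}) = {-5/7, 7/36}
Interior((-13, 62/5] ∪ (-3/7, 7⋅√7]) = (-13, 7⋅√7)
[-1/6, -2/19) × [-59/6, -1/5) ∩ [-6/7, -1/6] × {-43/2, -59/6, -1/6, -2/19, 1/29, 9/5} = {-1/6} × {-59/6}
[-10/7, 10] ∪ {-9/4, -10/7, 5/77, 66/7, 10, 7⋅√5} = {-9/4, 7⋅√5} ∪ [-10/7, 10]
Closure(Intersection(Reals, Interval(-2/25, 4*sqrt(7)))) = Interval(-2/25, 4*sqrt(7))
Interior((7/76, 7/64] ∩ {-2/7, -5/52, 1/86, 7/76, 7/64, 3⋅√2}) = ∅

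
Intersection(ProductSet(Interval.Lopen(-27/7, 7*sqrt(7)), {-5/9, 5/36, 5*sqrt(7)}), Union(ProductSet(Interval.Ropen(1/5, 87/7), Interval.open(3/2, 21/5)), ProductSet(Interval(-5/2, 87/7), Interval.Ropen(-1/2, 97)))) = ProductSet(Interval(-5/2, 87/7), {5/36, 5*sqrt(7)})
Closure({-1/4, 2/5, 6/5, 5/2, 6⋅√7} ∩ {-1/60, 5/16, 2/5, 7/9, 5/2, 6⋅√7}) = {2/5, 5/2, 6⋅√7}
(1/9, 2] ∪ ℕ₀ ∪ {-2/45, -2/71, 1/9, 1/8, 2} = {-2/45, -2/71} ∪ ℕ₀ ∪ [1/9, 2]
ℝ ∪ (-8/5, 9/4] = (-∞, ∞)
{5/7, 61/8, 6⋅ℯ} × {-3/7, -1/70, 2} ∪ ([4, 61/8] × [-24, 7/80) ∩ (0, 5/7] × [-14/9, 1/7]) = {5/7, 61/8, 6⋅ℯ} × {-3/7, -1/70, 2}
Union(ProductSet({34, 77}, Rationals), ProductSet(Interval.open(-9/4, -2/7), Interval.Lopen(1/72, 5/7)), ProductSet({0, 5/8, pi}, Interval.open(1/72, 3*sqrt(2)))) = Union(ProductSet({34, 77}, Rationals), ProductSet({0, 5/8, pi}, Interval.open(1/72, 3*sqrt(2))), ProductSet(Interval.open(-9/4, -2/7), Interval.Lopen(1/72, 5/7)))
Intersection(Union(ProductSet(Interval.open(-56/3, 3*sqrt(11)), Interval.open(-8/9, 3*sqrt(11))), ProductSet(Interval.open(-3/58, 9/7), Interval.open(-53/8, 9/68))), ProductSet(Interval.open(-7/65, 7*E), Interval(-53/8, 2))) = Union(ProductSet(Interval.open(-7/65, 3*sqrt(11)), Interval.Lopen(-8/9, 2)), ProductSet(Interval.open(-3/58, 9/7), Interval.open(-53/8, 9/68)))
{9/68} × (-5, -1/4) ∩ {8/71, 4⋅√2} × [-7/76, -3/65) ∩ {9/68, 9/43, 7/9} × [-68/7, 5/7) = ∅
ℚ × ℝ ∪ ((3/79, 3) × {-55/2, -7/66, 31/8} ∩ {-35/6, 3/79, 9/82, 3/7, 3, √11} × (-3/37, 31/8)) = ℚ × ℝ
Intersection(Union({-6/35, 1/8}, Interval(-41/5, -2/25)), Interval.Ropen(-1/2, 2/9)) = Union({1/8}, Interval(-1/2, -2/25))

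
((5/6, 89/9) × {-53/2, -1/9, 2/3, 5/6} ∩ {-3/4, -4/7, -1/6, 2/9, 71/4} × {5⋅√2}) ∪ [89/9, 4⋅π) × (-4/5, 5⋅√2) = [89/9, 4⋅π) × (-4/5, 5⋅√2)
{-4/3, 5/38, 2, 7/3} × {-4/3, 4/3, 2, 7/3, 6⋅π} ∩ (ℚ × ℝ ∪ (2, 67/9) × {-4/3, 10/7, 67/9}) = {-4/3, 5/38, 2, 7/3} × {-4/3, 4/3, 2, 7/3, 6⋅π}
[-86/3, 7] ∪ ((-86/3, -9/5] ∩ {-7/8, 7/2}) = [-86/3, 7]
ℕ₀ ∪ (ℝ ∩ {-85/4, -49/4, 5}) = {-85/4, -49/4} ∪ ℕ₀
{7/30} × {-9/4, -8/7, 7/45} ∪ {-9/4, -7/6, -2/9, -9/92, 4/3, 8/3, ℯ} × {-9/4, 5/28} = ({7/30} × {-9/4, -8/7, 7/45}) ∪ ({-9/4, -7/6, -2/9, -9/92, 4/3, 8/3, ℯ} × {-9/4, 5/28})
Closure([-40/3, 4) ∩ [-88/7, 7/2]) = [-88/7, 7/2]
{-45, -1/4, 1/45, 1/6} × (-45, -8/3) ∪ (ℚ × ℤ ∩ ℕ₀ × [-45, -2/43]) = (ℕ₀ × {-45, -44, …, -1}) ∪ ({-45, -1/4, 1/45, 1/6} × (-45, -8/3))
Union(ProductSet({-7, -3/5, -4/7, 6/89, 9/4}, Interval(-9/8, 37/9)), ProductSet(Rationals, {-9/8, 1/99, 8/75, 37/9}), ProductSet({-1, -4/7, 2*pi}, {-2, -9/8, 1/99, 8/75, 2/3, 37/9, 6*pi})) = Union(ProductSet({-1, -4/7, 2*pi}, {-2, -9/8, 1/99, 8/75, 2/3, 37/9, 6*pi}), ProductSet({-7, -3/5, -4/7, 6/89, 9/4}, Interval(-9/8, 37/9)), ProductSet(Rationals, {-9/8, 1/99, 8/75, 37/9}))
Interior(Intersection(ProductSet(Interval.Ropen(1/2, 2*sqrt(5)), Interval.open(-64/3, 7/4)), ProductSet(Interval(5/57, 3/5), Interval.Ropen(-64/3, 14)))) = ProductSet(Interval.open(1/2, 3/5), Interval.open(-64/3, 7/4))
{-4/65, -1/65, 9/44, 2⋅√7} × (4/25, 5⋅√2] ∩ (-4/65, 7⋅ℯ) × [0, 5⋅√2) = {-1/65, 9/44, 2⋅√7} × (4/25, 5⋅√2)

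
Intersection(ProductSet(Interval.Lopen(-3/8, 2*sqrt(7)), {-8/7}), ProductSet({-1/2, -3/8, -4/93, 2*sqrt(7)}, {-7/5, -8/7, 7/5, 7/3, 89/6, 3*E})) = ProductSet({-4/93, 2*sqrt(7)}, {-8/7})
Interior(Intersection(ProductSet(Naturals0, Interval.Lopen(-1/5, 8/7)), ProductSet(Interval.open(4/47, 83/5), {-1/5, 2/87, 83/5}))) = EmptySet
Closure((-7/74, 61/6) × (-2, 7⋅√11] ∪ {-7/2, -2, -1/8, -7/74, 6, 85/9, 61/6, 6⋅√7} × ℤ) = ({-7/74, 61/6} × [-2, 7⋅√11]) ∪ ([-7/74, 61/6] × {-2, 7⋅√11}) ∪ ({-7/2, -2, -1/8, -7/74, 6, 85/9, 61/6, 6⋅√7} × ℤ) ∪ ((-7/74, 61/6) × (-2, 7⋅√11])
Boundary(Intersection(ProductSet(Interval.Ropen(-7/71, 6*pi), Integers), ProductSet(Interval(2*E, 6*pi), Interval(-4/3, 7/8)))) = ProductSet(Interval(2*E, 6*pi), Range(-1, 1, 1))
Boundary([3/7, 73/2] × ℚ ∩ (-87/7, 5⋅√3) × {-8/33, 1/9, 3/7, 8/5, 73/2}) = [3/7, 5⋅√3] × {-8/33, 1/9, 3/7, 8/5, 73/2}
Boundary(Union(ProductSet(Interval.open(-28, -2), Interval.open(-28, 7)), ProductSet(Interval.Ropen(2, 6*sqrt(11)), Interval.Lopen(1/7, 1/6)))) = Union(ProductSet({-28, -2}, Interval(-28, 7)), ProductSet({2, 6*sqrt(11)}, Interval(1/7, 1/6)), ProductSet(Interval(-28, -2), {-28, 7}), ProductSet(Interval(2, 6*sqrt(11)), {1/7, 1/6}))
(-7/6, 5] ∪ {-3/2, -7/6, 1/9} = {-3/2} ∪ [-7/6, 5]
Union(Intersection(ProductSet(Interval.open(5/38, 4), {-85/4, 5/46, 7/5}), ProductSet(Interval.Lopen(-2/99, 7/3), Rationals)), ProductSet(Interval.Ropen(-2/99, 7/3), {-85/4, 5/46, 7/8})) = Union(ProductSet(Interval.Ropen(-2/99, 7/3), {-85/4, 5/46, 7/8}), ProductSet(Interval.Lopen(5/38, 7/3), {-85/4, 5/46, 7/5}))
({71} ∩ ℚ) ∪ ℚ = ℚ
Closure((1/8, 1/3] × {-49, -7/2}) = [1/8, 1/3] × {-49, -7/2}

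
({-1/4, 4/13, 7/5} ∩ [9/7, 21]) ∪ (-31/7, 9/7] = (-31/7, 9/7] ∪ {7/5}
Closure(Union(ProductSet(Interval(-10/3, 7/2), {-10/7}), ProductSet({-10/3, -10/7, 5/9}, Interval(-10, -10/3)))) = Union(ProductSet({-10/3, -10/7, 5/9}, Interval(-10, -10/3)), ProductSet(Interval(-10/3, 7/2), {-10/7}))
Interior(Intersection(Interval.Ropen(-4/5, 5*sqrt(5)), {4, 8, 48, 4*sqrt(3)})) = EmptySet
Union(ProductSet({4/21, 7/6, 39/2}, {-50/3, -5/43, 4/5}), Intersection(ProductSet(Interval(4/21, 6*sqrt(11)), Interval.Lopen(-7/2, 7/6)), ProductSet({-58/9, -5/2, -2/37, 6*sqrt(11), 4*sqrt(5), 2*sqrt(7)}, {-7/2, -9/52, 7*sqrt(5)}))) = Union(ProductSet({4/21, 7/6, 39/2}, {-50/3, -5/43, 4/5}), ProductSet({6*sqrt(11), 4*sqrt(5), 2*sqrt(7)}, {-9/52}))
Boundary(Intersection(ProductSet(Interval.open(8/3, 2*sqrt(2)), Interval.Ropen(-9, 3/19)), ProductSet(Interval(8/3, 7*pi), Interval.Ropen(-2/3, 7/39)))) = Union(ProductSet({8/3, 2*sqrt(2)}, Interval(-2/3, 3/19)), ProductSet(Interval(8/3, 2*sqrt(2)), {-2/3, 3/19}))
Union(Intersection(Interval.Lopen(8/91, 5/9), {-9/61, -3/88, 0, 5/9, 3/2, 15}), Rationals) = Rationals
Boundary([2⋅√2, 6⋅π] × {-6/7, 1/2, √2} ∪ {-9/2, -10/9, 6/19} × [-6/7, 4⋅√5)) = ({-9/2, -10/9, 6/19} × [-6/7, 4⋅√5]) ∪ ([2⋅√2, 6⋅π] × {-6/7, 1/2, √2})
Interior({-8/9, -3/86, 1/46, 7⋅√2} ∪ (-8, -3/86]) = (-8, -3/86)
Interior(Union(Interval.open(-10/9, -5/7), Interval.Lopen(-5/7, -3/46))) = Union(Interval.open(-10/9, -5/7), Interval.open(-5/7, -3/46))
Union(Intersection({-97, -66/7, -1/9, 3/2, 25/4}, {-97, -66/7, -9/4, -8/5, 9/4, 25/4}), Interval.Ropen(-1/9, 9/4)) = Union({-97, -66/7, 25/4}, Interval.Ropen(-1/9, 9/4))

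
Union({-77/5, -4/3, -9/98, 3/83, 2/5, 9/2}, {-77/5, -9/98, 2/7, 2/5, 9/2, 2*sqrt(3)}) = {-77/5, -4/3, -9/98, 3/83, 2/7, 2/5, 9/2, 2*sqrt(3)}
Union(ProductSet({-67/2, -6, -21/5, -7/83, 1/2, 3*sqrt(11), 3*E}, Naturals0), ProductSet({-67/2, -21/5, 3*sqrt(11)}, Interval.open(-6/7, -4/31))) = Union(ProductSet({-67/2, -21/5, 3*sqrt(11)}, Interval.open(-6/7, -4/31)), ProductSet({-67/2, -6, -21/5, -7/83, 1/2, 3*sqrt(11), 3*E}, Naturals0))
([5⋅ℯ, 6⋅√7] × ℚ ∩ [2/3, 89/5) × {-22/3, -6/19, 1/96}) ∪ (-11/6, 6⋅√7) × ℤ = ((-11/6, 6⋅√7) × ℤ) ∪ ([5⋅ℯ, 6⋅√7] × {-22/3, -6/19, 1/96})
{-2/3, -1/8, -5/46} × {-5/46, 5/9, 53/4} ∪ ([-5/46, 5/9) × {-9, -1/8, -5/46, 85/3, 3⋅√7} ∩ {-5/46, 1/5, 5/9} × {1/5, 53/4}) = {-2/3, -1/8, -5/46} × {-5/46, 5/9, 53/4}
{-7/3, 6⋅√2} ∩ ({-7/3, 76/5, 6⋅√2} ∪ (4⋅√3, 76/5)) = {-7/3, 6⋅√2}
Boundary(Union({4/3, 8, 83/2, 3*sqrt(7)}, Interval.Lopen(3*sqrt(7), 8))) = {4/3, 8, 83/2, 3*sqrt(7)}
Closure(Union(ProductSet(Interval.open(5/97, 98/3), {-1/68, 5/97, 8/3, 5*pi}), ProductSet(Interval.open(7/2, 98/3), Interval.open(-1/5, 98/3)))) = Union(ProductSet({7/2, 98/3}, Interval(-1/5, 98/3)), ProductSet(Interval(5/97, 98/3), {-1/68, 5/97, 8/3, 5*pi}), ProductSet(Interval(7/2, 98/3), {-1/5, 98/3}), ProductSet(Interval.open(7/2, 98/3), Interval.open(-1/5, 98/3)))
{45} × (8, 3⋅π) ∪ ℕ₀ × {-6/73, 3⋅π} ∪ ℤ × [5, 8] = (ℤ × [5, 8]) ∪ (ℕ₀ × {-6/73, 3⋅π}) ∪ ({45} × (8, 3⋅π))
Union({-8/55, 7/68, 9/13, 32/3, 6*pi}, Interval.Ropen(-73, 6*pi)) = Interval(-73, 6*pi)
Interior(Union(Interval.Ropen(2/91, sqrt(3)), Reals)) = Interval(-oo, oo)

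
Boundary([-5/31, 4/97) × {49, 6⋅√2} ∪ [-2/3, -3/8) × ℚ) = ([-2/3, -3/8] × ℝ) ∪ ([-5/31, 4/97] × {49, 6⋅√2})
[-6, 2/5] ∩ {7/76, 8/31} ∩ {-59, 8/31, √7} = {8/31}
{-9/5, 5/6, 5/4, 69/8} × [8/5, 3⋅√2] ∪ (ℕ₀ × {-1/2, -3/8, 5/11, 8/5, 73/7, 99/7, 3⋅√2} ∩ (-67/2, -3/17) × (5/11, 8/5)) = {-9/5, 5/6, 5/4, 69/8} × [8/5, 3⋅√2]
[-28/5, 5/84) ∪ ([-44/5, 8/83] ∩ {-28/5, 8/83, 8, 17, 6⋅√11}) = [-28/5, 5/84) ∪ {8/83}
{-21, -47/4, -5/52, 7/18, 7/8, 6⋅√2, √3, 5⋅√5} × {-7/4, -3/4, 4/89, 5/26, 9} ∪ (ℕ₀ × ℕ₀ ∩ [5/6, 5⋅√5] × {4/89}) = {-21, -47/4, -5/52, 7/18, 7/8, 6⋅√2, √3, 5⋅√5} × {-7/4, -3/4, 4/89, 5/26, 9}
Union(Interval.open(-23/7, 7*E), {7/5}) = Interval.open(-23/7, 7*E)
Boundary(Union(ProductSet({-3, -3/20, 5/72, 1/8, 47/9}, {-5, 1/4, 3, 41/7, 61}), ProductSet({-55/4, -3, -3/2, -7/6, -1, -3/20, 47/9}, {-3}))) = Union(ProductSet({-3, -3/20, 5/72, 1/8, 47/9}, {-5, 1/4, 3, 41/7, 61}), ProductSet({-55/4, -3, -3/2, -7/6, -1, -3/20, 47/9}, {-3}))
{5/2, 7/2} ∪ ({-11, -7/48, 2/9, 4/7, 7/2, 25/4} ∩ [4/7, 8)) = {4/7, 5/2, 7/2, 25/4}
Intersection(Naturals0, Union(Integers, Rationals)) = Naturals0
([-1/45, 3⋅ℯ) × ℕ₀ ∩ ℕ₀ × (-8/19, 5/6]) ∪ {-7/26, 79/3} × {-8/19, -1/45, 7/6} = ({-7/26, 79/3} × {-8/19, -1/45, 7/6}) ∪ ({0, 1, …, 8} × {0})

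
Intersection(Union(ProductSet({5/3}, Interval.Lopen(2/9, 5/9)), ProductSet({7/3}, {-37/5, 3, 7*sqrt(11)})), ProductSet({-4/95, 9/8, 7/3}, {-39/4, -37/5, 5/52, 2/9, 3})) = ProductSet({7/3}, {-37/5, 3})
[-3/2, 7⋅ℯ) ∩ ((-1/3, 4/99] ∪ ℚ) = [-1/3, 4/99] ∪ (ℚ ∩ [-3/2, 7⋅ℯ))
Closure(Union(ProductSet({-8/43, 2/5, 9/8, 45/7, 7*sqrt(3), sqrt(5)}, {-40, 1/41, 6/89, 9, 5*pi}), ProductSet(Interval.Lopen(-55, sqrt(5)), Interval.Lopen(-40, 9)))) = Union(ProductSet({-55, sqrt(5)}, Interval(-40, 9)), ProductSet({-8/43, 2/5, 9/8, 45/7, 7*sqrt(3), sqrt(5)}, {-40, 1/41, 6/89, 9, 5*pi}), ProductSet(Interval(-55, sqrt(5)), {-40, 9}), ProductSet(Interval.Lopen(-55, sqrt(5)), Interval.Lopen(-40, 9)))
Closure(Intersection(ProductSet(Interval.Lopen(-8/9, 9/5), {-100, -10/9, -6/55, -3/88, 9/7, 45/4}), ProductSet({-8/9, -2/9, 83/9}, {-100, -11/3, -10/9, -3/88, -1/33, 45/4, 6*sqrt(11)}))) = ProductSet({-2/9}, {-100, -10/9, -3/88, 45/4})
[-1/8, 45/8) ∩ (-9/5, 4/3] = [-1/8, 4/3]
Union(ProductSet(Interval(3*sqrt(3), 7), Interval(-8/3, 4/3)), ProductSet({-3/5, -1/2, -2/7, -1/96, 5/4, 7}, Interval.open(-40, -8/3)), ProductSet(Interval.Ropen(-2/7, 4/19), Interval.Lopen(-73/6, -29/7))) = Union(ProductSet({-3/5, -1/2, -2/7, -1/96, 5/4, 7}, Interval.open(-40, -8/3)), ProductSet(Interval.Ropen(-2/7, 4/19), Interval.Lopen(-73/6, -29/7)), ProductSet(Interval(3*sqrt(3), 7), Interval(-8/3, 4/3)))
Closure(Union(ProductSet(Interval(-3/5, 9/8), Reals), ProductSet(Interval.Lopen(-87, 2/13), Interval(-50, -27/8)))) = Union(ProductSet(Interval(-87, 2/13), Interval(-50, -27/8)), ProductSet(Interval(-3/5, 9/8), Reals))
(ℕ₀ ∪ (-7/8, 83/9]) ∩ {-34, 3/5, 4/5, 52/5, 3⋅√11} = {3/5, 4/5}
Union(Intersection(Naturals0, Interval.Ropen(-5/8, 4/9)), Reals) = Union(Range(0, 1, 1), Reals)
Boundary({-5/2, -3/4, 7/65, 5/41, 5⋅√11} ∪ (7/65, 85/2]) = {-5/2, -3/4, 7/65, 85/2}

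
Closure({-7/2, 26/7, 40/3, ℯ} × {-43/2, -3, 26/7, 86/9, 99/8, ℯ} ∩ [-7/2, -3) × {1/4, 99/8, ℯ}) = {-7/2} × {99/8, ℯ}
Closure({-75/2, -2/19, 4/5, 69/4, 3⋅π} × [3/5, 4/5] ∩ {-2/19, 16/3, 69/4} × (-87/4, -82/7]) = ∅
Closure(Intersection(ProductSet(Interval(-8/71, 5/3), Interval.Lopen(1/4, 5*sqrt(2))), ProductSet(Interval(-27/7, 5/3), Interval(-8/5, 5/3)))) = ProductSet(Interval(-8/71, 5/3), Interval(1/4, 5/3))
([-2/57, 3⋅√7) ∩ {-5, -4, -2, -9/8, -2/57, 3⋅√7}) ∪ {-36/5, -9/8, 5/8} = {-36/5, -9/8, -2/57, 5/8}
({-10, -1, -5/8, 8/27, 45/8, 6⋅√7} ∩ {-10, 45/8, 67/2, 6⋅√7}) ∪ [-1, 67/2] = {-10} ∪ [-1, 67/2]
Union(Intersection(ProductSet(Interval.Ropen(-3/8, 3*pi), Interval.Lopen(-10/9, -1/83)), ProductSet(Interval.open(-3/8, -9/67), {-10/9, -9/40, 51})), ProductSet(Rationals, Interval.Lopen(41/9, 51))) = Union(ProductSet(Interval.open(-3/8, -9/67), {-9/40}), ProductSet(Rationals, Interval.Lopen(41/9, 51)))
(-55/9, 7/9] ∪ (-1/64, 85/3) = (-55/9, 85/3)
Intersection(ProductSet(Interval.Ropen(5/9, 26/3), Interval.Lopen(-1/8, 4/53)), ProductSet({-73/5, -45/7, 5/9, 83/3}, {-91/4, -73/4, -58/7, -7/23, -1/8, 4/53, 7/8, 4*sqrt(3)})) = ProductSet({5/9}, {4/53})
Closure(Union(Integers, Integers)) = Integers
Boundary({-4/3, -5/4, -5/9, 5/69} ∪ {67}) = {-4/3, -5/4, -5/9, 5/69, 67}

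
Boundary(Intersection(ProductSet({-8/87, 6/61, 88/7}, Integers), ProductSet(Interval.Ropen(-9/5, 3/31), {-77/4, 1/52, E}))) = EmptySet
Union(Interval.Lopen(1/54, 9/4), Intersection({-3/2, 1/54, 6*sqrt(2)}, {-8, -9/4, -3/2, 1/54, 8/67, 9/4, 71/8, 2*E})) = Union({-3/2}, Interval(1/54, 9/4))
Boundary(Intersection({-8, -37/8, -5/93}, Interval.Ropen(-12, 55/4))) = {-8, -37/8, -5/93}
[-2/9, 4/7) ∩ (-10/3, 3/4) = [-2/9, 4/7)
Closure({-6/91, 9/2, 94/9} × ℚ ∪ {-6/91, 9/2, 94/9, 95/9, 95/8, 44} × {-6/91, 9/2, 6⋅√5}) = ({-6/91, 9/2, 94/9} × ℝ) ∪ ({-6/91, 9/2, 94/9, 95/9, 95/8, 44} × {-6/91, 9/2, 6⋅√5})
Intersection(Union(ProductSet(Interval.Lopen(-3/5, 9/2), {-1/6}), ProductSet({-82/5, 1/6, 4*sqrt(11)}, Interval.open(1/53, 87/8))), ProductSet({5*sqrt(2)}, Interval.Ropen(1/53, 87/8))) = EmptySet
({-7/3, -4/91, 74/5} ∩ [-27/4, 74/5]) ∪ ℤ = ℤ ∪ {-7/3, -4/91, 74/5}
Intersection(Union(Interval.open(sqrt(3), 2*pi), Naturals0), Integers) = Union(Naturals0, Range(2, 7, 1))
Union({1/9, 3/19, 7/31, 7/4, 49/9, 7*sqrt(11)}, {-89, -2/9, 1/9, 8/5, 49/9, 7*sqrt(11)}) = {-89, -2/9, 1/9, 3/19, 7/31, 8/5, 7/4, 49/9, 7*sqrt(11)}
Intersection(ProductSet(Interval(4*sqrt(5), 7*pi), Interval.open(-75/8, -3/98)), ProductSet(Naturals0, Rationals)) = ProductSet(Range(9, 22, 1), Intersection(Interval.open(-75/8, -3/98), Rationals))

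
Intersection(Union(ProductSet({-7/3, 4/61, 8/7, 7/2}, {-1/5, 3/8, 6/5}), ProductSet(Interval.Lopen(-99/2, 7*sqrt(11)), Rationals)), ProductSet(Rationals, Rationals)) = ProductSet(Intersection(Interval.Lopen(-99/2, 7*sqrt(11)), Rationals), Rationals)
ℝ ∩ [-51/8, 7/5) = [-51/8, 7/5)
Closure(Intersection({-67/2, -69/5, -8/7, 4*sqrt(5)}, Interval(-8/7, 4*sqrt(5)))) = {-8/7, 4*sqrt(5)}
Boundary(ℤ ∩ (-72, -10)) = {-71, -70, …, -11}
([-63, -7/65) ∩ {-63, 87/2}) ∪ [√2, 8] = {-63} ∪ [√2, 8]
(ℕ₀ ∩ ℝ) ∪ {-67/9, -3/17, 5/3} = {-67/9, -3/17, 5/3} ∪ ℕ₀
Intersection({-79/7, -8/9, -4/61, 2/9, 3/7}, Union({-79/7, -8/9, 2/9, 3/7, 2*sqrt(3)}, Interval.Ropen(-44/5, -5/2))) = {-79/7, -8/9, 2/9, 3/7}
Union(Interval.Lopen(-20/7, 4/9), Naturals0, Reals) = Union(Interval(-oo, oo), Naturals0)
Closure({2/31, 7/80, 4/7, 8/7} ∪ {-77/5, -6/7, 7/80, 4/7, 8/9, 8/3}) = {-77/5, -6/7, 2/31, 7/80, 4/7, 8/9, 8/7, 8/3}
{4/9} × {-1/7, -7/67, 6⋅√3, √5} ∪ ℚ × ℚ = (ℚ × ℚ) ∪ ({4/9} × {-1/7, -7/67, 6⋅√3, √5})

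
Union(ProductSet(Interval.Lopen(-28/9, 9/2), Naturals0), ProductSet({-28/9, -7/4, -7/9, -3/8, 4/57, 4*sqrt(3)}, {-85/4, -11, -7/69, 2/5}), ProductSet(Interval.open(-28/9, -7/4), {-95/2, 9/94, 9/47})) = Union(ProductSet({-28/9, -7/4, -7/9, -3/8, 4/57, 4*sqrt(3)}, {-85/4, -11, -7/69, 2/5}), ProductSet(Interval.open(-28/9, -7/4), {-95/2, 9/94, 9/47}), ProductSet(Interval.Lopen(-28/9, 9/2), Naturals0))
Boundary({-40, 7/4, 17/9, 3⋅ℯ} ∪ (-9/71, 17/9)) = {-40, -9/71, 17/9, 3⋅ℯ}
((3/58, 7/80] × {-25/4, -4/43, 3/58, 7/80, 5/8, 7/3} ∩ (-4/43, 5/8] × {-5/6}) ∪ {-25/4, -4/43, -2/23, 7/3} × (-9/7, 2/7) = {-25/4, -4/43, -2/23, 7/3} × (-9/7, 2/7)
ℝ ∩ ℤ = ℤ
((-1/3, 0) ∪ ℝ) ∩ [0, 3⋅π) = [0, 3⋅π)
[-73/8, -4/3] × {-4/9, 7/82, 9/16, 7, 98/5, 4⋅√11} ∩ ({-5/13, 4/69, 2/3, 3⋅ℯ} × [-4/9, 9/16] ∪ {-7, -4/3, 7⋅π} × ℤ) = {-7, -4/3} × {7}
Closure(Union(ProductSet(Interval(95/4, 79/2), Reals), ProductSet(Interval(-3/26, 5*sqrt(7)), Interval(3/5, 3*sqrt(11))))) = Union(ProductSet(Interval(-3/26, 5*sqrt(7)), Interval(3/5, 3*sqrt(11))), ProductSet(Interval(95/4, 79/2), Reals))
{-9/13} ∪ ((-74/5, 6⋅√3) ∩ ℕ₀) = {-9/13} ∪ {0, 1, …, 10}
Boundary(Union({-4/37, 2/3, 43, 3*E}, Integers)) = Union({-4/37, 2/3, 3*E}, Integers)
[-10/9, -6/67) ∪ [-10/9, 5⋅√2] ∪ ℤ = ℤ ∪ [-10/9, 5⋅√2]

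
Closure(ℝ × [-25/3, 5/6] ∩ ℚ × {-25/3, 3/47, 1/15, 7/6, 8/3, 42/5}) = ℝ × {-25/3, 3/47, 1/15}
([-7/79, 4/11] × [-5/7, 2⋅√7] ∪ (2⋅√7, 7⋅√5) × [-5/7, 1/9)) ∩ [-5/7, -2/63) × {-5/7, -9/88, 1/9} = [-7/79, -2/63) × {-5/7, -9/88, 1/9}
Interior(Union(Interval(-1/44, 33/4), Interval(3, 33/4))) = Interval.open(-1/44, 33/4)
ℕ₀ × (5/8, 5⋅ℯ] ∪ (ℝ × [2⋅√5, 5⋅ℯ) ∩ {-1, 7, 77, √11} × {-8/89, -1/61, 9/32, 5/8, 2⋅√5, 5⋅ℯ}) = (ℕ₀ × (5/8, 5⋅ℯ]) ∪ ({-1, 7, 77, √11} × {2⋅√5})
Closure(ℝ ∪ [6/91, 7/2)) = (-∞, ∞)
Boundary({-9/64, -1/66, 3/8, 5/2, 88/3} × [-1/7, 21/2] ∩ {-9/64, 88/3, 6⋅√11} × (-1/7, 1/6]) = {-9/64, 88/3} × [-1/7, 1/6]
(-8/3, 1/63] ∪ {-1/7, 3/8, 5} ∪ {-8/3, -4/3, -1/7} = [-8/3, 1/63] ∪ {3/8, 5}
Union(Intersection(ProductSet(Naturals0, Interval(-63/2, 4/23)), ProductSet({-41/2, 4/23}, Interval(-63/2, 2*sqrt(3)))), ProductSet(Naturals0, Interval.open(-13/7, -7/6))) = ProductSet(Naturals0, Interval.open(-13/7, -7/6))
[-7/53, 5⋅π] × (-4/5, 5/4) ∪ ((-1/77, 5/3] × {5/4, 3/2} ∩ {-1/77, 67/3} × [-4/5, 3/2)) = [-7/53, 5⋅π] × (-4/5, 5/4)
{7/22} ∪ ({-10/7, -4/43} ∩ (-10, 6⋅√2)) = {-10/7, -4/43, 7/22}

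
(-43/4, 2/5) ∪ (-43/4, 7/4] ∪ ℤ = ℤ ∪ (-43/4, 7/4]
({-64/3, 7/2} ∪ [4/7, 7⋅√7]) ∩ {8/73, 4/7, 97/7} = {4/7, 97/7}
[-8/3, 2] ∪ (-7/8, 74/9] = [-8/3, 74/9]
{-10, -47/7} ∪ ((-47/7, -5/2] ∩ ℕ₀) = {-10, -47/7}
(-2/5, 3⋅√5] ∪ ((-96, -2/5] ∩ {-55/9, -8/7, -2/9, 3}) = {-55/9, -8/7} ∪ (-2/5, 3⋅√5]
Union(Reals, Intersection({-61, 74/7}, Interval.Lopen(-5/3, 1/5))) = Reals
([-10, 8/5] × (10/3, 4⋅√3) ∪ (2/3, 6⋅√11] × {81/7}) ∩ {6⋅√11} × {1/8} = ∅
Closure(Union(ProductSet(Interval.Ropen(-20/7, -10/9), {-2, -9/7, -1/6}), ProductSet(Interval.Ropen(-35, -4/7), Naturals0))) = Union(ProductSet(Interval(-35, -4/7), Naturals0), ProductSet(Interval(-20/7, -10/9), {-2, -9/7, -1/6}))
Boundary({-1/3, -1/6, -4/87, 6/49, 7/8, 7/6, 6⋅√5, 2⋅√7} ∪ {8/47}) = {-1/3, -1/6, -4/87, 6/49, 8/47, 7/8, 7/6, 6⋅√5, 2⋅√7}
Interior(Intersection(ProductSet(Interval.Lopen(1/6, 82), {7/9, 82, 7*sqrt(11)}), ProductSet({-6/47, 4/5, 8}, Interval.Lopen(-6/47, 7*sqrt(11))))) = EmptySet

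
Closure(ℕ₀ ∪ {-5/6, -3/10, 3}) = {-5/6, -3/10} ∪ ℕ₀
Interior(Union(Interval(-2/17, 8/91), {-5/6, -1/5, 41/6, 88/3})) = Interval.open(-2/17, 8/91)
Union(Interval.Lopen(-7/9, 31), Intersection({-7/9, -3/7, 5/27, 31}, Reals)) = Interval(-7/9, 31)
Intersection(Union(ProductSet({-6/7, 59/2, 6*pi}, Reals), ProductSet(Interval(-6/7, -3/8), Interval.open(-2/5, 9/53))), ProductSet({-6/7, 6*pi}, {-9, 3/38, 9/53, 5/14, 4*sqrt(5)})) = ProductSet({-6/7, 6*pi}, {-9, 3/38, 9/53, 5/14, 4*sqrt(5)})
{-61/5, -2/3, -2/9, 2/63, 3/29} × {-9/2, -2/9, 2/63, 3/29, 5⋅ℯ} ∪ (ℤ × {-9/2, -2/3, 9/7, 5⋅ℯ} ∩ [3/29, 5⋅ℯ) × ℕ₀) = {-61/5, -2/3, -2/9, 2/63, 3/29} × {-9/2, -2/9, 2/63, 3/29, 5⋅ℯ}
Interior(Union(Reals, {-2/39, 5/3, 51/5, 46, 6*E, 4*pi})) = Reals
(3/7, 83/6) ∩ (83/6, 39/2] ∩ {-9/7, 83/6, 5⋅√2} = ∅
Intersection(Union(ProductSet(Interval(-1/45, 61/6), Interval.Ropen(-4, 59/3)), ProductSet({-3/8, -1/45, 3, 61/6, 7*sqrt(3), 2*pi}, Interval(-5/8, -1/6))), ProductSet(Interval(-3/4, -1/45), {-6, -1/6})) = ProductSet({-3/8, -1/45}, {-1/6})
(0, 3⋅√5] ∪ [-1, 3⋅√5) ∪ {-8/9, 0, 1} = [-1, 3⋅√5]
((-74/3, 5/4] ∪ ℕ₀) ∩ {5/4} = {5/4}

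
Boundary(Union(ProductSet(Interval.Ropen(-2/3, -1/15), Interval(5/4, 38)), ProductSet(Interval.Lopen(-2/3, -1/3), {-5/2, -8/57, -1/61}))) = Union(ProductSet({-2/3, -1/15}, Interval(5/4, 38)), ProductSet(Interval(-2/3, -1/3), {-5/2, -8/57, -1/61}), ProductSet(Interval(-2/3, -1/15), {5/4, 38}))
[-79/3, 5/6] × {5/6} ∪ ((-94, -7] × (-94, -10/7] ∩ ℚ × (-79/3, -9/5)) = ([-79/3, 5/6] × {5/6}) ∪ ((ℚ ∩ (-94, -7]) × (-79/3, -9/5))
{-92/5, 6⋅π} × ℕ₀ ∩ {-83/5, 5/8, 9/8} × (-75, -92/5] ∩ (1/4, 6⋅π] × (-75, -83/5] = ∅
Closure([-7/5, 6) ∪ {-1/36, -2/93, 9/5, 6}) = [-7/5, 6]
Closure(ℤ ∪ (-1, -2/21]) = ℤ ∪ [-1, -2/21]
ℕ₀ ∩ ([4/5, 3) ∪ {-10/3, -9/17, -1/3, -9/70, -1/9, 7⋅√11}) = {1, 2}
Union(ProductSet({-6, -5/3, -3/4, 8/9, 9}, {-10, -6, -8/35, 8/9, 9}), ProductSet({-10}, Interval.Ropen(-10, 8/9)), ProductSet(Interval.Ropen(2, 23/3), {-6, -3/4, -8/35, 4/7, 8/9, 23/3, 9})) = Union(ProductSet({-10}, Interval.Ropen(-10, 8/9)), ProductSet({-6, -5/3, -3/4, 8/9, 9}, {-10, -6, -8/35, 8/9, 9}), ProductSet(Interval.Ropen(2, 23/3), {-6, -3/4, -8/35, 4/7, 8/9, 23/3, 9}))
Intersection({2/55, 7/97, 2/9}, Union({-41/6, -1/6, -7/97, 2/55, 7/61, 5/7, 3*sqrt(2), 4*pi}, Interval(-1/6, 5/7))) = {2/55, 7/97, 2/9}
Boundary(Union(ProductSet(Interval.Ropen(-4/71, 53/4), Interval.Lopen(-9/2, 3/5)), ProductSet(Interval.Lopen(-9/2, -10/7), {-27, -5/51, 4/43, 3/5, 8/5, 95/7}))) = Union(ProductSet({-4/71, 53/4}, Interval(-9/2, 3/5)), ProductSet(Interval(-9/2, -10/7), {-27, -5/51, 4/43, 3/5, 8/5, 95/7}), ProductSet(Interval(-4/71, 53/4), {-9/2, 3/5}))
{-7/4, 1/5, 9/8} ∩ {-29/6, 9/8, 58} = {9/8}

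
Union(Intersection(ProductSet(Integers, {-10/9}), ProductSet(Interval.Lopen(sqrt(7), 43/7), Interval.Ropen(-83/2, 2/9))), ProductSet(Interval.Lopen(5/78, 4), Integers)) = Union(ProductSet(Interval.Lopen(5/78, 4), Integers), ProductSet(Range(3, 7, 1), {-10/9}))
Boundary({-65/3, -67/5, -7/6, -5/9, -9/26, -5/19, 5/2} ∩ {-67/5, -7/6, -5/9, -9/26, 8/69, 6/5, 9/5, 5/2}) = {-67/5, -7/6, -5/9, -9/26, 5/2}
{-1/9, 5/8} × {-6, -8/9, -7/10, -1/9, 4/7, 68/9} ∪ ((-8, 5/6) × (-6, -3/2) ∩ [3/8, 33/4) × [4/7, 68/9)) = {-1/9, 5/8} × {-6, -8/9, -7/10, -1/9, 4/7, 68/9}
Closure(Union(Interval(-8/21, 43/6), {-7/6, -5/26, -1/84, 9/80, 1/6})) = Union({-7/6}, Interval(-8/21, 43/6))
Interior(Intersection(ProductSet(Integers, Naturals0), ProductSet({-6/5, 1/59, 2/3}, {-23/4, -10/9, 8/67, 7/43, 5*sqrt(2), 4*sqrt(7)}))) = EmptySet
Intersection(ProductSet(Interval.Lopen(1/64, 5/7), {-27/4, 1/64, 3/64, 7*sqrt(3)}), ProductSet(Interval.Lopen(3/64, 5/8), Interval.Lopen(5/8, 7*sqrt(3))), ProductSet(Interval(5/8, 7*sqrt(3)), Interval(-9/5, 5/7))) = EmptySet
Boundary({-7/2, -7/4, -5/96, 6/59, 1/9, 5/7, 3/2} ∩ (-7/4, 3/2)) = {-5/96, 6/59, 1/9, 5/7}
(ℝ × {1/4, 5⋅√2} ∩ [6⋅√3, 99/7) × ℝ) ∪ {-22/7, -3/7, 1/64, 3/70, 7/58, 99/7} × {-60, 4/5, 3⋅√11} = ({-22/7, -3/7, 1/64, 3/70, 7/58, 99/7} × {-60, 4/5, 3⋅√11}) ∪ ([6⋅√3, 99/7) × {1/4, 5⋅√2})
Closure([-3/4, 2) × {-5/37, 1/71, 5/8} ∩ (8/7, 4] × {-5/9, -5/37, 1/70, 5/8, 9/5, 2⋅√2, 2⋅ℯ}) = [8/7, 2] × {-5/37, 5/8}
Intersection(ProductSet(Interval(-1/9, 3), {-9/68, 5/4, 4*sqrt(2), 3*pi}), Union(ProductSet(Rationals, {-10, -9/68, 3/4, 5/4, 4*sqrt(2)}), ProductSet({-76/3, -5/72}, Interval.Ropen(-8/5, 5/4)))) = ProductSet(Intersection(Interval(-1/9, 3), Rationals), {-9/68, 5/4, 4*sqrt(2)})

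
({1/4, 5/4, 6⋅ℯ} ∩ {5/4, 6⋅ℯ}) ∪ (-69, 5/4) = (-69, 5/4] ∪ {6⋅ℯ}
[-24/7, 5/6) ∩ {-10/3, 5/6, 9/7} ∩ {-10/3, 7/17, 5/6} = {-10/3}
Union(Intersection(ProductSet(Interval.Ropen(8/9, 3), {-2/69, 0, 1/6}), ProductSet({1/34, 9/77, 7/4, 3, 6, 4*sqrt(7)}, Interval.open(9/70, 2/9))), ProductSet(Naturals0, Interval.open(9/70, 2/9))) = Union(ProductSet({7/4}, {1/6}), ProductSet(Naturals0, Interval.open(9/70, 2/9)))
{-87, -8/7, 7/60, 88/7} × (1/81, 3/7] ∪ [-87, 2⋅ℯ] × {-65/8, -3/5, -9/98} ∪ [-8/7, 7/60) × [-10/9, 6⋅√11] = ({-87, -8/7, 7/60, 88/7} × (1/81, 3/7]) ∪ ([-87, 2⋅ℯ] × {-65/8, -3/5, -9/98}) ∪ ([-8/7, 7/60) × [-10/9, 6⋅√11])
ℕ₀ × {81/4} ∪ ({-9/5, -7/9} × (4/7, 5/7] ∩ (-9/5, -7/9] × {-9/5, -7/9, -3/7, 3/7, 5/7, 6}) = (ℕ₀ × {81/4}) ∪ ({-7/9} × {5/7})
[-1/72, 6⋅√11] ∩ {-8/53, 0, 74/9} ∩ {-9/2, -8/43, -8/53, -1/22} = ∅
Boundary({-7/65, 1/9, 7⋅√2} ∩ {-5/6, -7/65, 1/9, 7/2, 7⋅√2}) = {-7/65, 1/9, 7⋅√2}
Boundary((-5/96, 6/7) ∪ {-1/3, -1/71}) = {-1/3, -5/96, 6/7}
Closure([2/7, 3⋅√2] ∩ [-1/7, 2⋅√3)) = [2/7, 2⋅√3]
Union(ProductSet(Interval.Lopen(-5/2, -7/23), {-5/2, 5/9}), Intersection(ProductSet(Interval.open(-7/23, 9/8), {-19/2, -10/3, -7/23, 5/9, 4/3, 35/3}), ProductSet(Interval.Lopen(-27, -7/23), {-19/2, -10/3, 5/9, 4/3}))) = ProductSet(Interval.Lopen(-5/2, -7/23), {-5/2, 5/9})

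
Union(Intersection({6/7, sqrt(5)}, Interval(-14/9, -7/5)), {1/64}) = {1/64}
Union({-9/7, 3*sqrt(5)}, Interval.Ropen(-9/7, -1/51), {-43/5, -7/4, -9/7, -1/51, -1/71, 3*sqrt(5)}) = Union({-43/5, -7/4, -1/71, 3*sqrt(5)}, Interval(-9/7, -1/51))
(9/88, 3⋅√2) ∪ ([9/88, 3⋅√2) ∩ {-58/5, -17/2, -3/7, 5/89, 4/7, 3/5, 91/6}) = (9/88, 3⋅√2)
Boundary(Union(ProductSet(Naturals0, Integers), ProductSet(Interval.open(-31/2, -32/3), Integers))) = ProductSet(Union(Complement(Naturals0, Interval.open(-31/2, -32/3)), Interval(-31/2, -32/3), Naturals0), Integers)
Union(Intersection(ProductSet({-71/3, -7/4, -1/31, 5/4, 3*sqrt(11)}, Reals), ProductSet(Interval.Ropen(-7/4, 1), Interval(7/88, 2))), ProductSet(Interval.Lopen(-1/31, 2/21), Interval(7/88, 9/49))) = Union(ProductSet({-7/4, -1/31}, Interval(7/88, 2)), ProductSet(Interval.Lopen(-1/31, 2/21), Interval(7/88, 9/49)))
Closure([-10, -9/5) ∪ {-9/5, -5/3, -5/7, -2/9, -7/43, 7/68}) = [-10, -9/5] ∪ {-5/3, -5/7, -2/9, -7/43, 7/68}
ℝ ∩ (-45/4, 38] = (-45/4, 38]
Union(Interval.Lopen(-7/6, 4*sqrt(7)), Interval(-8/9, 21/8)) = Interval.Lopen(-7/6, 4*sqrt(7))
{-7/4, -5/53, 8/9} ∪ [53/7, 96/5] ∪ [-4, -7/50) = [-4, -7/50) ∪ {-5/53, 8/9} ∪ [53/7, 96/5]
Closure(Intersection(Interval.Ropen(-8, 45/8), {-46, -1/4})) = {-1/4}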